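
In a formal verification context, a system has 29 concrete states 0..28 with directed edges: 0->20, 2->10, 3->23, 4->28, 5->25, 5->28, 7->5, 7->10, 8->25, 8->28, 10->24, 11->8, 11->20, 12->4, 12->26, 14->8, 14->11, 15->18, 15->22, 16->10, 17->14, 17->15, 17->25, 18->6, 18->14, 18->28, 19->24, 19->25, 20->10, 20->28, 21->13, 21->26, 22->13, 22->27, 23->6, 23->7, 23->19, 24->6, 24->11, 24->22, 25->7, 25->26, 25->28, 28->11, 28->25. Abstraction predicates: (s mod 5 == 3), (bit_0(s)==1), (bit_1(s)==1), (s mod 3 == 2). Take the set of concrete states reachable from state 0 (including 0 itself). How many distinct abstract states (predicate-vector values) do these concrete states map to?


BFS from 0:
Concrete reachable: {0, 5, 6, 7, 8, 10, 11, 13, 20, 22, 24, 25, 26, 27, 28}
Abstract via predicates (s mod 5 == 3), (bit_0(s)==1), (bit_1(s)==1), (s mod 3 == 2):
  (0,0,0,0) <- {0, 24}
  (0,0,0,1) <- {20}
  (0,0,1,0) <- {6, 10, 22}
  (0,0,1,1) <- {26}
  (0,1,0,0) <- {25}
  (0,1,0,1) <- {5}
  (0,1,1,0) <- {7, 27}
  (0,1,1,1) <- {11}
  (1,0,0,0) <- {28}
  (1,0,0,1) <- {8}
  (1,1,0,0) <- {13}
Distinct abstract states = 11

11


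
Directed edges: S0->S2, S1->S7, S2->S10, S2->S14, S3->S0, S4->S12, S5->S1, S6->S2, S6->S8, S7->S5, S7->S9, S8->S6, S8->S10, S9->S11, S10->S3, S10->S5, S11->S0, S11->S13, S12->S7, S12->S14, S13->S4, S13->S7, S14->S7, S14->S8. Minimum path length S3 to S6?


BFS layer-by-layer from S3:
  dist 0: {S3}
  dist 1: {S0}
  dist 2: {S2}
  dist 3: {S10, S14}
  dist 4: {S5, S7, S8}
  dist 5: {S1, S6, S9}
  -> S6 reached at distance 5
Shortest path length = 5

5


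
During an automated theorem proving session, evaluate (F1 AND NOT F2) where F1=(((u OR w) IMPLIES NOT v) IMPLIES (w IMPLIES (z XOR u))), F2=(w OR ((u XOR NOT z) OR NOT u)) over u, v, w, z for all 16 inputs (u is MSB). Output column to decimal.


F1 = (((u OR w) IMPLIES NOT v) IMPLIES (w IMPLIES (z XOR u)))
F2 = (w OR ((u XOR NOT z) OR NOT u))
Counterexample to F1=>F2 is where F1=1 and F2=0.
Evaluate each row (bits = u,v,w,z, MSB first):
  row 0 [0000]: F1=1 F2=1 -> F1&~F2 -> 0
  row 1 [0001]: F1=1 F2=1 -> F1&~F2 -> 0
  row 2 [0010]: F1=0 F2=1 -> F1&~F2 -> 0
  row 3 [0011]: F1=1 F2=1 -> F1&~F2 -> 0
  row 4 [0100]: F1=1 F2=1 -> F1&~F2 -> 0
  row 5 [0101]: F1=1 F2=1 -> F1&~F2 -> 0
  row 6 [0110]: F1=1 F2=1 -> F1&~F2 -> 0
  row 7 [0111]: F1=1 F2=1 -> F1&~F2 -> 0
  row 8 [1000]: F1=1 F2=0 -> F1&~F2 -> 1
  row 9 [1001]: F1=1 F2=1 -> F1&~F2 -> 0
  row 10 [1010]: F1=1 F2=1 -> F1&~F2 -> 0
  row 11 [1011]: F1=0 F2=1 -> F1&~F2 -> 0
  row 12 [1100]: F1=1 F2=0 -> F1&~F2 -> 1
  row 13 [1101]: F1=1 F2=1 -> F1&~F2 -> 0
  row 14 [1110]: F1=1 F2=1 -> F1&~F2 -> 0
  row 15 [1111]: F1=1 F2=1 -> F1&~F2 -> 0
Full result column, 4 rows per line (u,v fixed per line; w,z runs 00..11 left to right):
  rows 0-3 [u,v=00]: 0000  = hex 0
  rows 4-7 [u,v=01]: 0000  = hex 0
  rows 8-11 [u,v=10]: 1000  = hex 8
  rows 12-15 [u,v=11]: 1000  = hex 8
Counterexample vector (row 0 .. row 15) = 0000000010001000
Output column grouped in 4s = 0000 0000 1000 1000 = 0x0088
Convert to decimal digit by digit (value = value*16 + digit):
  0 -> 0
  0*16 + 0 = 0
  0*16 + 8 = 8
  8*16 + 8 = 136
Decimal = 136

136


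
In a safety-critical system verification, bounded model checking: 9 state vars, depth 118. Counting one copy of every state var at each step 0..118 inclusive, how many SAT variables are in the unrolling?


BMC unrolls to depth k, creating one copy of each state var for steps 0..k.
Step count = 118 + 1 = 119 (steps 0 through 118)
Vars per step = 9
Total = 9 * 119 = 1071

1071


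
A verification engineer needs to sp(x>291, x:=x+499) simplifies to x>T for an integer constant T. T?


Formula: sp(P, x:=E) = exists old_x. (x = E[old_x/x]) AND P[old_x/x] (old_x is the value of x before the assignment; eliminate old_x by solving x = E[old_x/x] for old_x)
Step 1: Precondition P: x>291, i.e. old_x > 291
Step 2: Assignment gives x = old_x + 499, so old_x = x - 499
Step 3: Substitute into P: x - 499 > 291
Step 4: Simplify: x > 291+499 = 790

790


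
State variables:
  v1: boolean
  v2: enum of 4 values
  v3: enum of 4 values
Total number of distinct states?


State space = product of domain sizes of all variables.
Domain sizes:
  v1 (boolean): 2
  v2 (enum of 4 values): 4
  v3 (enum of 4 values): 4
Product = 2 * 4 * 4 = 32

32


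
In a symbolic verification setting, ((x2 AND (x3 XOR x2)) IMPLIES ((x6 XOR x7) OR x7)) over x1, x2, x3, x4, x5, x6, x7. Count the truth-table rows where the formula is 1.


Formula: ((x2 AND (x3 XOR x2)) IMPLIES ((x6 XOR x7) OR x7)) over 7 vars (128 rows)
Evaluate each row (x1, x2, x3, x4, x5, x6, x7 as bits, MSB first):
  row 0 [0000000]: ((0 AND (0 XOR 0)) IMPLIES ((0 XOR 0) OR 0)) -> 1
  row 1 [0000001]: ((0 AND (0 XOR 0)) IMPLIES ((0 XOR 1) OR 1)) -> 1
  row 2 [0000010]: ((0 AND (0 XOR 0)) IMPLIES ((1 XOR 0) OR 0)) -> 1
  row 3 [0000011]: ((0 AND (0 XOR 0)) IMPLIES ((1 XOR 1) OR 1)) -> 1
  row 4 [0000100]: ((0 AND (0 XOR 0)) IMPLIES ((0 XOR 0) OR 0)) -> 1
  (every remaining row is evaluated the same way; all 128 results are listed next)
Full result column, 8 rows per line (x1,x2,x3,x4 fixed per line; x5,x6,x7 runs 000..111 left to right):
  rows 0-7 [x1,x2,x3,x4=0000]: 11111111  (ones: 8)
  rows 8-15 [x1,x2,x3,x4=0001]: 11111111  (ones: 8)
  rows 16-23 [x1,x2,x3,x4=0010]: 11111111  (ones: 8)
  rows 24-31 [x1,x2,x3,x4=0011]: 11111111  (ones: 8)
  rows 32-39 [x1,x2,x3,x4=0100]: 01110111  (ones: 6)
  rows 40-47 [x1,x2,x3,x4=0101]: 01110111  (ones: 6)
  rows 48-55 [x1,x2,x3,x4=0110]: 11111111  (ones: 8)
  rows 56-63 [x1,x2,x3,x4=0111]: 11111111  (ones: 8)
  rows 64-71 [x1,x2,x3,x4=1000]: 11111111  (ones: 8)
  rows 72-79 [x1,x2,x3,x4=1001]: 11111111  (ones: 8)
  rows 80-87 [x1,x2,x3,x4=1010]: 11111111  (ones: 8)
  rows 88-95 [x1,x2,x3,x4=1011]: 11111111  (ones: 8)
  rows 96-103 [x1,x2,x3,x4=1100]: 01110111  (ones: 6)
  rows 104-111 [x1,x2,x3,x4=1101]: 01110111  (ones: 6)
  rows 112-119 [x1,x2,x3,x4=1110]: 11111111  (ones: 8)
  rows 120-127 [x1,x2,x3,x4=1111]: 11111111  (ones: 8)
Count of 1-rows = 8+8+8+8+6+6+8+8+8+8+8+8+6+6+8+8 = 120

120


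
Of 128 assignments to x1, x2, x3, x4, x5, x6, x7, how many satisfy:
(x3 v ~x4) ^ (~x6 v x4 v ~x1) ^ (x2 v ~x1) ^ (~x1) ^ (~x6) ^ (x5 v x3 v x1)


CNF with 6 clauses over 7 vars (128 assignments).
An assignment satisfies CNF iff every clause has >=1 true literal.
Check each row (bits = x1,x2,x3,x4,x5,x6,x7; clause T/F shown):
  row 0 [0000000]: clauses=TTTTTF -> 0
  row 1 [0000001]: clauses=TTTTTF -> 0
  row 2 [0000010]: clauses=TTTTFF -> 0
  row 3 [0000011]: clauses=TTTTFF -> 0
  row 4 [0000100]: clauses=TTTTTT -> 1
  (every remaining row is evaluated the same way; all 128 results are listed next)
Full result column, 8 rows per line (x1,x2,x3,x4 fixed per line; x5,x6,x7 runs 000..111 left to right):
  rows 0-7 [x1,x2,x3,x4=0000]: 00001100  (ones: 2)
  rows 8-15 [x1,x2,x3,x4=0001]: 00000000  (ones: 0)
  rows 16-23 [x1,x2,x3,x4=0010]: 11001100  (ones: 4)
  rows 24-31 [x1,x2,x3,x4=0011]: 11001100  (ones: 4)
  rows 32-39 [x1,x2,x3,x4=0100]: 00001100  (ones: 2)
  rows 40-47 [x1,x2,x3,x4=0101]: 00000000  (ones: 0)
  rows 48-55 [x1,x2,x3,x4=0110]: 11001100  (ones: 4)
  rows 56-63 [x1,x2,x3,x4=0111]: 11001100  (ones: 4)
  rows 64-71 [x1,x2,x3,x4=1000]: 00000000  (ones: 0)
  rows 72-79 [x1,x2,x3,x4=1001]: 00000000  (ones: 0)
  rows 80-87 [x1,x2,x3,x4=1010]: 00000000  (ones: 0)
  rows 88-95 [x1,x2,x3,x4=1011]: 00000000  (ones: 0)
  rows 96-103 [x1,x2,x3,x4=1100]: 00000000  (ones: 0)
  rows 104-111 [x1,x2,x3,x4=1101]: 00000000  (ones: 0)
  rows 112-119 [x1,x2,x3,x4=1110]: 00000000  (ones: 0)
  rows 120-127 [x1,x2,x3,x4=1111]: 00000000  (ones: 0)
Satisfying assignments = 2+0+4+4+2+0+4+4+0+0+0+0+0+0+0+0 = 20

20


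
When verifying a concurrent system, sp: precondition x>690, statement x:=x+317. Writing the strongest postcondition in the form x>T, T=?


Formula: sp(P, x:=E) = exists old_x. (x = E[old_x/x]) AND P[old_x/x] (old_x is the value of x before the assignment; eliminate old_x by solving x = E[old_x/x] for old_x)
Step 1: Precondition P: x>690, i.e. old_x > 690
Step 2: Assignment gives x = old_x + 317, so old_x = x - 317
Step 3: Substitute into P: x - 317 > 690
Step 4: Simplify: x > 690+317 = 1007

1007


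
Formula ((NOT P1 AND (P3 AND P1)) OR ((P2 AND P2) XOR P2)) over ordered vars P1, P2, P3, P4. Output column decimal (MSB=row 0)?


Formula: ((NOT P1 AND (P3 AND P1)) OR ((P2 AND P2) XOR P2)) over P1, P2, P3, P4 (16 rows)
Evaluate each row (bits = P1,P2,P3,P4, MSB first):
  row 0 [0000]: ((NOT 0 AND (0 AND 0)) OR ((0 AND 0) XOR 0)) -> 0
  row 1 [0001]: ((NOT 0 AND (0 AND 0)) OR ((0 AND 0) XOR 0)) -> 0
  row 2 [0010]: ((NOT 0 AND (1 AND 0)) OR ((0 AND 0) XOR 0)) -> 0
  row 3 [0011]: ((NOT 0 AND (1 AND 0)) OR ((0 AND 0) XOR 0)) -> 0
  row 4 [0100]: ((NOT 0 AND (0 AND 0)) OR ((1 AND 1) XOR 1)) -> 0
  row 5 [0101]: ((NOT 0 AND (0 AND 0)) OR ((1 AND 1) XOR 1)) -> 0
  row 6 [0110]: ((NOT 0 AND (1 AND 0)) OR ((1 AND 1) XOR 1)) -> 0
  row 7 [0111]: ((NOT 0 AND (1 AND 0)) OR ((1 AND 1) XOR 1)) -> 0
  row 8 [1000]: ((NOT 1 AND (0 AND 1)) OR ((0 AND 0) XOR 0)) -> 0
  row 9 [1001]: ((NOT 1 AND (0 AND 1)) OR ((0 AND 0) XOR 0)) -> 0
  row 10 [1010]: ((NOT 1 AND (1 AND 1)) OR ((0 AND 0) XOR 0)) -> 0
  row 11 [1011]: ((NOT 1 AND (1 AND 1)) OR ((0 AND 0) XOR 0)) -> 0
  row 12 [1100]: ((NOT 1 AND (0 AND 1)) OR ((1 AND 1) XOR 1)) -> 0
  row 13 [1101]: ((NOT 1 AND (0 AND 1)) OR ((1 AND 1) XOR 1)) -> 0
  row 14 [1110]: ((NOT 1 AND (1 AND 1)) OR ((1 AND 1) XOR 1)) -> 0
  row 15 [1111]: ((NOT 1 AND (1 AND 1)) OR ((1 AND 1) XOR 1)) -> 0
Full result column, 4 rows per line (P1,P2 fixed per line; P3,P4 runs 00..11 left to right):
  rows 0-3 [P1,P2=00]: 0000  = hex 0
  rows 4-7 [P1,P2=01]: 0000  = hex 0
  rows 8-11 [P1,P2=10]: 0000  = hex 0
  rows 12-15 [P1,P2=11]: 0000  = hex 0
Output column (row 0 .. row 15) = 0000000000000000
Output column grouped in 4s = 0000 0000 0000 0000 = 0x0000
Convert to decimal digit by digit (value = value*16 + digit):
  0 -> 0
  0*16 + 0 = 0
  0*16 + 0 = 0
  0*16 + 0 = 0
Decimal = 0

0


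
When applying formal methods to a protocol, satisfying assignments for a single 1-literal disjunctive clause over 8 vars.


Step 1: Total=2^8=256
Step 2: Unsat when all 1 false: 2^7=128
Step 3: Sat=256-128=128

128


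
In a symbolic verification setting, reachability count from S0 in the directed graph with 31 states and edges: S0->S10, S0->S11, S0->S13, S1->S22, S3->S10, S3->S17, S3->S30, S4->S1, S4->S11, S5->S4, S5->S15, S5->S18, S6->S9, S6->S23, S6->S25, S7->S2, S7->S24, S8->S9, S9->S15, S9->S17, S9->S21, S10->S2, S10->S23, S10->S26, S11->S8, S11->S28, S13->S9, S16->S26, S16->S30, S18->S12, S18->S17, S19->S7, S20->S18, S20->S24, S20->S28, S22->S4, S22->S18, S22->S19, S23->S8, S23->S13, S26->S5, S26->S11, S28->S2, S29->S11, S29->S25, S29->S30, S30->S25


BFS from S0:
  layer 0: {S0}
  layer 1: {S10, S11, S13}
  layer 2: {S2, S8, S9, S23, S26, S28}
  layer 3: {S5, S15, S17, S21}
  layer 4: {S4, S18}
  layer 5: {S1, S12}
  layer 6: {S22}
  layer 7: {S19}
  layer 8: {S7}
  layer 9: {S24}
Reachable set: {S0, S1, S2, S4, S5, S7, S8, S9, S10, S11, S12, S13, S15, S17, S18, S19, S21, S22, S23, S24, S26, S28}
Count = 22

22


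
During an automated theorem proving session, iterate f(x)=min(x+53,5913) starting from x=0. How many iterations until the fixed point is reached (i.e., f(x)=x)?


Step 1: x=0, cap=5913, increment=53
Step 2: x grows by 53 each step until capped at 5913; fixed point is x=5913
Step 3: iterations = ceil(5913/53) = 112

112


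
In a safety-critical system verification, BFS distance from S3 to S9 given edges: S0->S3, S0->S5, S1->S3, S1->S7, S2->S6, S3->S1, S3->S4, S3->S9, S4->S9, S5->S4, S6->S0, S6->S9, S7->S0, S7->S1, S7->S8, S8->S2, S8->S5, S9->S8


BFS layer-by-layer from S3:
  dist 0: {S3}
  dist 1: {S1, S4, S9}
  -> S9 reached at distance 1
Shortest path length = 1

1


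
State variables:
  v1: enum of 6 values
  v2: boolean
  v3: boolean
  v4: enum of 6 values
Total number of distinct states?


State space = product of domain sizes of all variables.
Domain sizes:
  v1 (enum of 6 values): 6
  v2 (boolean): 2
  v3 (boolean): 2
  v4 (enum of 6 values): 6
Product = 6 * 2 * 2 * 6 = 144

144


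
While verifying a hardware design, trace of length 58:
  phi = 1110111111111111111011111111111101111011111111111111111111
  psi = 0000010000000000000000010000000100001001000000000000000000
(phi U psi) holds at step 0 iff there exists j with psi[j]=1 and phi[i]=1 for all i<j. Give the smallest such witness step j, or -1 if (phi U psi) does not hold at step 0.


(phi U psi) at 0: need smallest j with psi[j]=1 and phi[i]=1 for all i in [0,j).
Scan from step 0:
  step 0: phi=1, psi=0 -> continue
  step 1: phi=1, psi=0 -> continue
  step 2: phi=1, psi=0 -> continue
  step 3: phi=0 -> phi-prefix broken from here
  step 5: psi=1 but phi already failed -> not a witness
  step 23: psi=1 but phi already failed -> not a witness
  step 31: psi=1 but phi already failed -> not a witness
  step 36: psi=1 but phi already failed -> not a witness
  step 39: psi=1 but phi already failed -> not a witness
  end of trace: no witness -> -1
Witness step = -1

-1


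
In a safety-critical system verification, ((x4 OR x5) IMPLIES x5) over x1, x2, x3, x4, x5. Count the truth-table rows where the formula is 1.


Formula: ((x4 OR x5) IMPLIES x5) over 5 vars (32 rows)
Evaluate each row (x1, x2, x3, x4, x5 as bits, MSB first):
  row 0 [00000]: ((0 OR 0) IMPLIES 0) -> 1
  row 1 [00001]: ((0 OR 1) IMPLIES 1) -> 1
  row 2 [00010]: ((1 OR 0) IMPLIES 0) -> 0
  row 3 [00011]: ((1 OR 1) IMPLIES 1) -> 1
  row 4 [00100]: ((0 OR 0) IMPLIES 0) -> 1
  row 5 [00101]: ((0 OR 1) IMPLIES 1) -> 1
  row 6 [00110]: ((1 OR 0) IMPLIES 0) -> 0
  row 7 [00111]: ((1 OR 1) IMPLIES 1) -> 1
  row 8 [01000]: ((0 OR 0) IMPLIES 0) -> 1
  row 9 [01001]: ((0 OR 1) IMPLIES 1) -> 1
  row 10 [01010]: ((1 OR 0) IMPLIES 0) -> 0
  row 11 [01011]: ((1 OR 1) IMPLIES 1) -> 1
  row 12 [01100]: ((0 OR 0) IMPLIES 0) -> 1
  row 13 [01101]: ((0 OR 1) IMPLIES 1) -> 1
  row 14 [01110]: ((1 OR 0) IMPLIES 0) -> 0
  row 15 [01111]: ((1 OR 1) IMPLIES 1) -> 1
  row 16 [10000]: ((0 OR 0) IMPLIES 0) -> 1
  row 17 [10001]: ((0 OR 1) IMPLIES 1) -> 1
  row 18 [10010]: ((1 OR 0) IMPLIES 0) -> 0
  row 19 [10011]: ((1 OR 1) IMPLIES 1) -> 1
  row 20 [10100]: ((0 OR 0) IMPLIES 0) -> 1
  row 21 [10101]: ((0 OR 1) IMPLIES 1) -> 1
  row 22 [10110]: ((1 OR 0) IMPLIES 0) -> 0
  row 23 [10111]: ((1 OR 1) IMPLIES 1) -> 1
  row 24 [11000]: ((0 OR 0) IMPLIES 0) -> 1
  row 25 [11001]: ((0 OR 1) IMPLIES 1) -> 1
  row 26 [11010]: ((1 OR 0) IMPLIES 0) -> 0
  row 27 [11011]: ((1 OR 1) IMPLIES 1) -> 1
  row 28 [11100]: ((0 OR 0) IMPLIES 0) -> 1
  row 29 [11101]: ((0 OR 1) IMPLIES 1) -> 1
  row 30 [11110]: ((1 OR 0) IMPLIES 0) -> 0
  row 31 [11111]: ((1 OR 1) IMPLIES 1) -> 1
Full result column, 8 rows per line (x1,x2 fixed per line; x3,x4,x5 runs 000..111 left to right):
  rows 0-7 [x1,x2=00]: 11011101  (ones: 6)
  rows 8-15 [x1,x2=01]: 11011101  (ones: 6)
  rows 16-23 [x1,x2=10]: 11011101  (ones: 6)
  rows 24-31 [x1,x2=11]: 11011101  (ones: 6)
Count of 1-rows = 6+6+6+6 = 24

24


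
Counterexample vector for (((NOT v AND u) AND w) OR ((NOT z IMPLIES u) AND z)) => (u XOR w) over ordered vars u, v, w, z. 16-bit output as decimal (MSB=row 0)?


F1 = (((NOT v AND u) AND w) OR ((NOT z IMPLIES u) AND z))
F2 = (u XOR w)
Counterexample to F1=>F2 is where F1=1 and F2=0.
Evaluate each row (bits = u,v,w,z, MSB first):
  row 0 [0000]: F1=0 F2=0 -> F1&~F2 -> 0
  row 1 [0001]: F1=1 F2=0 -> F1&~F2 -> 1
  row 2 [0010]: F1=0 F2=1 -> F1&~F2 -> 0
  row 3 [0011]: F1=1 F2=1 -> F1&~F2 -> 0
  row 4 [0100]: F1=0 F2=0 -> F1&~F2 -> 0
  row 5 [0101]: F1=1 F2=0 -> F1&~F2 -> 1
  row 6 [0110]: F1=0 F2=1 -> F1&~F2 -> 0
  row 7 [0111]: F1=1 F2=1 -> F1&~F2 -> 0
  row 8 [1000]: F1=0 F2=1 -> F1&~F2 -> 0
  row 9 [1001]: F1=1 F2=1 -> F1&~F2 -> 0
  row 10 [1010]: F1=1 F2=0 -> F1&~F2 -> 1
  row 11 [1011]: F1=1 F2=0 -> F1&~F2 -> 1
  row 12 [1100]: F1=0 F2=1 -> F1&~F2 -> 0
  row 13 [1101]: F1=1 F2=1 -> F1&~F2 -> 0
  row 14 [1110]: F1=0 F2=0 -> F1&~F2 -> 0
  row 15 [1111]: F1=1 F2=0 -> F1&~F2 -> 1
Full result column, 4 rows per line (u,v fixed per line; w,z runs 00..11 left to right):
  rows 0-3 [u,v=00]: 0100  = hex 4
  rows 4-7 [u,v=01]: 0100  = hex 4
  rows 8-11 [u,v=10]: 0011  = hex 3
  rows 12-15 [u,v=11]: 0001  = hex 1
Counterexample vector (row 0 .. row 15) = 0100010000110001
Output column grouped in 4s = 0100 0100 0011 0001 = 0x4431
Convert to decimal digit by digit (value = value*16 + digit):
  4 -> 4
  4*16 + 4 = 68
  68*16 + 3 = 1091
  1091*16 + 1 = 17457
Decimal = 17457

17457


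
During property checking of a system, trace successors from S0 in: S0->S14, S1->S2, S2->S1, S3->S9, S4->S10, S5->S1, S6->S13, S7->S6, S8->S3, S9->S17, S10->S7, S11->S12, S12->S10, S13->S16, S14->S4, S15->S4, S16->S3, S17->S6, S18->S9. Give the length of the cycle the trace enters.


Trace from S0 until a state repeats:
  S0 -> S14 -> S4 -> S10 -> S7 -> S6 -> S13 -> S16 -> S3 -> S9 -> S17 -> S6
S6 first seen at step 5, revisited at step 11.
Cycle length = 11 - 5 = 6

6


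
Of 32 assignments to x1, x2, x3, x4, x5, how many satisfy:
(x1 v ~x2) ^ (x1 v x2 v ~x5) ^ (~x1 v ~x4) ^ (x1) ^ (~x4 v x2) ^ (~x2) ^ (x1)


CNF with 7 clauses over 5 vars (32 assignments).
An assignment satisfies CNF iff every clause has >=1 true literal.
Check each row (bits = x1,x2,x3,x4,x5; clause T/F shown):
  row 0 [00000]: clauses=TTTFTTF -> 0
  row 1 [00001]: clauses=TFTFTTF -> 0
  row 2 [00010]: clauses=TTTFFTF -> 0
  row 3 [00011]: clauses=TFTFFTF -> 0
  row 4 [00100]: clauses=TTTFTTF -> 0
  row 5 [00101]: clauses=TFTFTTF -> 0
  row 6 [00110]: clauses=TTTFFTF -> 0
  row 7 [00111]: clauses=TFTFFTF -> 0
  row 8 [01000]: clauses=FTTFTFF -> 0
  row 9 [01001]: clauses=FTTFTFF -> 0
  row 10 [01010]: clauses=FTTFTFF -> 0
  row 11 [01011]: clauses=FTTFTFF -> 0
  row 12 [01100]: clauses=FTTFTFF -> 0
  row 13 [01101]: clauses=FTTFTFF -> 0
  row 14 [01110]: clauses=FTTFTFF -> 0
  row 15 [01111]: clauses=FTTFTFF -> 0
  row 16 [10000]: clauses=TTTTTTT -> 1
  row 17 [10001]: clauses=TTTTTTT -> 1
  row 18 [10010]: clauses=TTFTFTT -> 0
  row 19 [10011]: clauses=TTFTFTT -> 0
  row 20 [10100]: clauses=TTTTTTT -> 1
  row 21 [10101]: clauses=TTTTTTT -> 1
  row 22 [10110]: clauses=TTFTFTT -> 0
  row 23 [10111]: clauses=TTFTFTT -> 0
  row 24 [11000]: clauses=TTTTTFT -> 0
  row 25 [11001]: clauses=TTTTTFT -> 0
  row 26 [11010]: clauses=TTFTTFT -> 0
  row 27 [11011]: clauses=TTFTTFT -> 0
  row 28 [11100]: clauses=TTTTTFT -> 0
  row 29 [11101]: clauses=TTTTTFT -> 0
  row 30 [11110]: clauses=TTFTTFT -> 0
  row 31 [11111]: clauses=TTFTTFT -> 0
Full result column, 8 rows per line (x1,x2 fixed per line; x3,x4,x5 runs 000..111 left to right):
  rows 0-7 [x1,x2=00]: 00000000  (ones: 0)
  rows 8-15 [x1,x2=01]: 00000000  (ones: 0)
  rows 16-23 [x1,x2=10]: 11001100  (ones: 4)
  rows 24-31 [x1,x2=11]: 00000000  (ones: 0)
Satisfying assignments = 0+0+4+0 = 4

4


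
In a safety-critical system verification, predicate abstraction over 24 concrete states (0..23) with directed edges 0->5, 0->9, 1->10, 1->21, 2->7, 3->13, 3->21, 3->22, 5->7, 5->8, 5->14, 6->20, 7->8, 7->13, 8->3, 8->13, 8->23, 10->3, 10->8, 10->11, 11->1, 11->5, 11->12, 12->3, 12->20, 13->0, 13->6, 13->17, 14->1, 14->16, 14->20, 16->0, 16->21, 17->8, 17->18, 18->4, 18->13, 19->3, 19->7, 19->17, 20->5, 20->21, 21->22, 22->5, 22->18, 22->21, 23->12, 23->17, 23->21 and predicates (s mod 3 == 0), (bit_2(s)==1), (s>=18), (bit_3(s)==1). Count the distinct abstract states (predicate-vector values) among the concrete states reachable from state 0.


BFS from 0:
Concrete reachable: {0, 1, 3, 4, 5, 6, 7, 8, 9, 10, 11, 12, 13, 14, 16, 17, 18, 20, 21, 22, 23}
Abstract via predicates (s mod 3 == 0), (bit_2(s)==1), (s>=18), (bit_3(s)==1):
  (0,0,0,0) <- {1, 16, 17}
  (0,0,0,1) <- {8, 10, 11}
  (0,1,0,0) <- {4, 5, 7}
  (0,1,0,1) <- {13, 14}
  (0,1,1,0) <- {20, 22, 23}
  (1,0,0,0) <- {0, 3}
  (1,0,0,1) <- {9}
  (1,0,1,0) <- {18}
  (1,1,0,0) <- {6}
  (1,1,0,1) <- {12}
  (1,1,1,0) <- {21}
Distinct abstract states = 11

11


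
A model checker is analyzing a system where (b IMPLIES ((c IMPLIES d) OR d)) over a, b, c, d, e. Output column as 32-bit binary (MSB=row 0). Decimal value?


Formula: (b IMPLIES ((c IMPLIES d) OR d)) over a, b, c, d, e (32 rows)
Evaluate each row (bits = a,b,c,d,e, MSB first):
  row 0 [00000]: (0 IMPLIES ((0 IMPLIES 0) OR 0)) -> 1
  row 1 [00001]: (0 IMPLIES ((0 IMPLIES 0) OR 0)) -> 1
  row 2 [00010]: (0 IMPLIES ((0 IMPLIES 1) OR 1)) -> 1
  row 3 [00011]: (0 IMPLIES ((0 IMPLIES 1) OR 1)) -> 1
  row 4 [00100]: (0 IMPLIES ((1 IMPLIES 0) OR 0)) -> 1
  row 5 [00101]: (0 IMPLIES ((1 IMPLIES 0) OR 0)) -> 1
  row 6 [00110]: (0 IMPLIES ((1 IMPLIES 1) OR 1)) -> 1
  row 7 [00111]: (0 IMPLIES ((1 IMPLIES 1) OR 1)) -> 1
  row 8 [01000]: (1 IMPLIES ((0 IMPLIES 0) OR 0)) -> 1
  row 9 [01001]: (1 IMPLIES ((0 IMPLIES 0) OR 0)) -> 1
  row 10 [01010]: (1 IMPLIES ((0 IMPLIES 1) OR 1)) -> 1
  row 11 [01011]: (1 IMPLIES ((0 IMPLIES 1) OR 1)) -> 1
  row 12 [01100]: (1 IMPLIES ((1 IMPLIES 0) OR 0)) -> 0
  row 13 [01101]: (1 IMPLIES ((1 IMPLIES 0) OR 0)) -> 0
  row 14 [01110]: (1 IMPLIES ((1 IMPLIES 1) OR 1)) -> 1
  row 15 [01111]: (1 IMPLIES ((1 IMPLIES 1) OR 1)) -> 1
  row 16 [10000]: (0 IMPLIES ((0 IMPLIES 0) OR 0)) -> 1
  row 17 [10001]: (0 IMPLIES ((0 IMPLIES 0) OR 0)) -> 1
  row 18 [10010]: (0 IMPLIES ((0 IMPLIES 1) OR 1)) -> 1
  row 19 [10011]: (0 IMPLIES ((0 IMPLIES 1) OR 1)) -> 1
  row 20 [10100]: (0 IMPLIES ((1 IMPLIES 0) OR 0)) -> 1
  row 21 [10101]: (0 IMPLIES ((1 IMPLIES 0) OR 0)) -> 1
  row 22 [10110]: (0 IMPLIES ((1 IMPLIES 1) OR 1)) -> 1
  row 23 [10111]: (0 IMPLIES ((1 IMPLIES 1) OR 1)) -> 1
  row 24 [11000]: (1 IMPLIES ((0 IMPLIES 0) OR 0)) -> 1
  row 25 [11001]: (1 IMPLIES ((0 IMPLIES 0) OR 0)) -> 1
  row 26 [11010]: (1 IMPLIES ((0 IMPLIES 1) OR 1)) -> 1
  row 27 [11011]: (1 IMPLIES ((0 IMPLIES 1) OR 1)) -> 1
  row 28 [11100]: (1 IMPLIES ((1 IMPLIES 0) OR 0)) -> 0
  row 29 [11101]: (1 IMPLIES ((1 IMPLIES 0) OR 0)) -> 0
  row 30 [11110]: (1 IMPLIES ((1 IMPLIES 1) OR 1)) -> 1
  row 31 [11111]: (1 IMPLIES ((1 IMPLIES 1) OR 1)) -> 1
Full result column, 4 rows per line (a,b,c fixed per line; d,e runs 00..11 left to right):
  rows 0-3 [a,b,c=000]: 1111  = hex F
  rows 4-7 [a,b,c=001]: 1111  = hex F
  rows 8-11 [a,b,c=010]: 1111  = hex F
  rows 12-15 [a,b,c=011]: 0011  = hex 3
  rows 16-19 [a,b,c=100]: 1111  = hex F
  rows 20-23 [a,b,c=101]: 1111  = hex F
  rows 24-27 [a,b,c=110]: 1111  = hex F
  rows 28-31 [a,b,c=111]: 0011  = hex 3
Output column (row 0 .. row 31) = 11111111111100111111111111110011
Output column grouped in 4s = 1111 1111 1111 0011 1111 1111 1111 0011 = 0xFFF3FFF3
Convert to decimal digit by digit (value = value*16 + digit):
  F -> 15
  15*16 + 15 (F) = 255
  255*16 + 15 (F) = 4095
  4095*16 + 3 = 65523
  65523*16 + 15 (F) = 1048383
  1048383*16 + 15 (F) = 16774143
  16774143*16 + 15 (F) = 268386303
  268386303*16 + 3 = 4294180851
Decimal = 4294180851

4294180851


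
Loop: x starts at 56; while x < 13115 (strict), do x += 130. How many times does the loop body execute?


Step 1: x goes from 56 toward 13115 by 130; the body runs while x<13115, so iterations = ceil((bound-start)/step)
Step 2: Distance=13059
Step 3: ceil(13059/130)=101

101


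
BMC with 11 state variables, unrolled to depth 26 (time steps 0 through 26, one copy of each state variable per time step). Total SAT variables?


BMC unrolls to depth k, creating one copy of each state var for steps 0..k.
Step count = 26 + 1 = 27 (steps 0 through 26)
Vars per step = 11
Total = 11 * 27 = 297

297


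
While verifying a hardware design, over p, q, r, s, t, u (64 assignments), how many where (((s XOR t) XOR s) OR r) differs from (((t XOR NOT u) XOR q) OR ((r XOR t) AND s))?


F1 = (((s XOR t) XOR s) OR r)
F2 = (((t XOR NOT u) XOR q) OR ((r XOR t) AND s))
Evaluate both on each of 64 rows (bits = p,q,r,s,t,u):
  row 0 [000000]: F1=0 F2=1 (differ) -> 1
  row 1 [000001]: F1=0 F2=0 -> 0
  row 2 [000010]: F1=1 F2=0 (differ) -> 1
  row 3 [000011]: F1=1 F2=1 -> 0
  row 4 [000100]: F1=0 F2=1 (differ) -> 1
  (every remaining row is evaluated the same way; all 64 results are listed next)
Full result column, 8 rows per line (p,q,r fixed per line; s,t,u runs 000..111 left to right):
  rows 0-7 [p,q,r=000]: 10101000  (ones: 3)
  rows 8-15 [p,q,r=001]: 01100010  (ones: 3)
  rows 16-23 [p,q,r=010]: 01010100  (ones: 3)
  rows 24-31 [p,q,r=011]: 10010001  (ones: 3)
  rows 32-39 [p,q,r=100]: 10101000  (ones: 3)
  rows 40-47 [p,q,r=101]: 01100010  (ones: 3)
  rows 48-55 [p,q,r=110]: 01010100  (ones: 3)
  rows 56-63 [p,q,r=111]: 10010001  (ones: 3)
Disagreements = 3+3+3+3+3+3+3+3 = 24

24


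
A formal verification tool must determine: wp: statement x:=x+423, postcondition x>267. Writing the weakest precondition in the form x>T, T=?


Formula: wp(x:=E, P) = P[E/x] (substitute E for x in postcondition)
Step 1: Postcondition: x>267
Step 2: Substitute x+423 for x: x+423>267
Step 3: Solve for x: x > 267-423 = -156

-156


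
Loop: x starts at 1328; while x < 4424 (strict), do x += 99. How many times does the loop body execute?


Step 1: x goes from 1328 toward 4424 by 99; the body runs while x<4424, so iterations = ceil((bound-start)/step)
Step 2: Distance=3096
Step 3: ceil(3096/99)=32

32


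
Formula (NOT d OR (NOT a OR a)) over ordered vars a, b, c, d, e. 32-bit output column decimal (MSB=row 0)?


Formula: (NOT d OR (NOT a OR a)) over a, b, c, d, e (32 rows)
Evaluate each row (bits = a,b,c,d,e, MSB first):
  row 0 [00000]: (NOT 0 OR (NOT 0 OR 0)) -> 1
  row 1 [00001]: (NOT 0 OR (NOT 0 OR 0)) -> 1
  row 2 [00010]: (NOT 1 OR (NOT 0 OR 0)) -> 1
  row 3 [00011]: (NOT 1 OR (NOT 0 OR 0)) -> 1
  row 4 [00100]: (NOT 0 OR (NOT 0 OR 0)) -> 1
  row 5 [00101]: (NOT 0 OR (NOT 0 OR 0)) -> 1
  row 6 [00110]: (NOT 1 OR (NOT 0 OR 0)) -> 1
  row 7 [00111]: (NOT 1 OR (NOT 0 OR 0)) -> 1
  row 8 [01000]: (NOT 0 OR (NOT 0 OR 0)) -> 1
  row 9 [01001]: (NOT 0 OR (NOT 0 OR 0)) -> 1
  row 10 [01010]: (NOT 1 OR (NOT 0 OR 0)) -> 1
  row 11 [01011]: (NOT 1 OR (NOT 0 OR 0)) -> 1
  row 12 [01100]: (NOT 0 OR (NOT 0 OR 0)) -> 1
  row 13 [01101]: (NOT 0 OR (NOT 0 OR 0)) -> 1
  row 14 [01110]: (NOT 1 OR (NOT 0 OR 0)) -> 1
  row 15 [01111]: (NOT 1 OR (NOT 0 OR 0)) -> 1
  row 16 [10000]: (NOT 0 OR (NOT 1 OR 1)) -> 1
  row 17 [10001]: (NOT 0 OR (NOT 1 OR 1)) -> 1
  row 18 [10010]: (NOT 1 OR (NOT 1 OR 1)) -> 1
  row 19 [10011]: (NOT 1 OR (NOT 1 OR 1)) -> 1
  row 20 [10100]: (NOT 0 OR (NOT 1 OR 1)) -> 1
  row 21 [10101]: (NOT 0 OR (NOT 1 OR 1)) -> 1
  row 22 [10110]: (NOT 1 OR (NOT 1 OR 1)) -> 1
  row 23 [10111]: (NOT 1 OR (NOT 1 OR 1)) -> 1
  row 24 [11000]: (NOT 0 OR (NOT 1 OR 1)) -> 1
  row 25 [11001]: (NOT 0 OR (NOT 1 OR 1)) -> 1
  row 26 [11010]: (NOT 1 OR (NOT 1 OR 1)) -> 1
  row 27 [11011]: (NOT 1 OR (NOT 1 OR 1)) -> 1
  row 28 [11100]: (NOT 0 OR (NOT 1 OR 1)) -> 1
  row 29 [11101]: (NOT 0 OR (NOT 1 OR 1)) -> 1
  row 30 [11110]: (NOT 1 OR (NOT 1 OR 1)) -> 1
  row 31 [11111]: (NOT 1 OR (NOT 1 OR 1)) -> 1
Full result column, 4 rows per line (a,b,c fixed per line; d,e runs 00..11 left to right):
  rows 0-3 [a,b,c=000]: 1111  = hex F
  rows 4-7 [a,b,c=001]: 1111  = hex F
  rows 8-11 [a,b,c=010]: 1111  = hex F
  rows 12-15 [a,b,c=011]: 1111  = hex F
  rows 16-19 [a,b,c=100]: 1111  = hex F
  rows 20-23 [a,b,c=101]: 1111  = hex F
  rows 24-27 [a,b,c=110]: 1111  = hex F
  rows 28-31 [a,b,c=111]: 1111  = hex F
Output column (row 0 .. row 31) = 11111111111111111111111111111111
Output column grouped in 4s = 1111 1111 1111 1111 1111 1111 1111 1111 = 0xFFFFFFFF
Convert to decimal digit by digit (value = value*16 + digit):
  F -> 15
  15*16 + 15 (F) = 255
  255*16 + 15 (F) = 4095
  4095*16 + 15 (F) = 65535
  65535*16 + 15 (F) = 1048575
  1048575*16 + 15 (F) = 16777215
  16777215*16 + 15 (F) = 268435455
  268435455*16 + 15 (F) = 4294967295
Decimal = 4294967295

4294967295


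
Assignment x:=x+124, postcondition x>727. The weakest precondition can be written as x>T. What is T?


Formula: wp(x:=E, P) = P[E/x] (substitute E for x in postcondition)
Step 1: Postcondition: x>727
Step 2: Substitute x+124 for x: x+124>727
Step 3: Solve for x: x > 727-124 = 603

603


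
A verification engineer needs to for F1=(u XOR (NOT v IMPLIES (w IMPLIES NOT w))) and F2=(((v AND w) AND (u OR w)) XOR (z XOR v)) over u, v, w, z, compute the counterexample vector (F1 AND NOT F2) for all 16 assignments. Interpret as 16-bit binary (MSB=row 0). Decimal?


F1 = (u XOR (NOT v IMPLIES (w IMPLIES NOT w)))
F2 = (((v AND w) AND (u OR w)) XOR (z XOR v))
Counterexample to F1=>F2 is where F1=1 and F2=0.
Evaluate each row (bits = u,v,w,z, MSB first):
  row 0 [0000]: F1=1 F2=0 -> F1&~F2 -> 1
  row 1 [0001]: F1=1 F2=1 -> F1&~F2 -> 0
  row 2 [0010]: F1=0 F2=0 -> F1&~F2 -> 0
  row 3 [0011]: F1=0 F2=1 -> F1&~F2 -> 0
  row 4 [0100]: F1=1 F2=1 -> F1&~F2 -> 0
  row 5 [0101]: F1=1 F2=0 -> F1&~F2 -> 1
  row 6 [0110]: F1=1 F2=0 -> F1&~F2 -> 1
  row 7 [0111]: F1=1 F2=1 -> F1&~F2 -> 0
  row 8 [1000]: F1=0 F2=0 -> F1&~F2 -> 0
  row 9 [1001]: F1=0 F2=1 -> F1&~F2 -> 0
  row 10 [1010]: F1=1 F2=0 -> F1&~F2 -> 1
  row 11 [1011]: F1=1 F2=1 -> F1&~F2 -> 0
  row 12 [1100]: F1=0 F2=1 -> F1&~F2 -> 0
  row 13 [1101]: F1=0 F2=0 -> F1&~F2 -> 0
  row 14 [1110]: F1=0 F2=0 -> F1&~F2 -> 0
  row 15 [1111]: F1=0 F2=1 -> F1&~F2 -> 0
Full result column, 4 rows per line (u,v fixed per line; w,z runs 00..11 left to right):
  rows 0-3 [u,v=00]: 1000  = hex 8
  rows 4-7 [u,v=01]: 0110  = hex 6
  rows 8-11 [u,v=10]: 0010  = hex 2
  rows 12-15 [u,v=11]: 0000  = hex 0
Counterexample vector (row 0 .. row 15) = 1000011000100000
Output column grouped in 4s = 1000 0110 0010 0000 = 0x8620
Convert to decimal digit by digit (value = value*16 + digit):
  8 -> 8
  8*16 + 6 = 134
  134*16 + 2 = 2146
  2146*16 + 0 = 34336
Decimal = 34336

34336


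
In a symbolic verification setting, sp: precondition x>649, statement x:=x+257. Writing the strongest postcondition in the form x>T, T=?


Formula: sp(P, x:=E) = exists old_x. (x = E[old_x/x]) AND P[old_x/x] (old_x is the value of x before the assignment; eliminate old_x by solving x = E[old_x/x] for old_x)
Step 1: Precondition P: x>649, i.e. old_x > 649
Step 2: Assignment gives x = old_x + 257, so old_x = x - 257
Step 3: Substitute into P: x - 257 > 649
Step 4: Simplify: x > 649+257 = 906

906


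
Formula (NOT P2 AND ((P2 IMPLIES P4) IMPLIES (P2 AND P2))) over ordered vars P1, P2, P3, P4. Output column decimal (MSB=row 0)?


Formula: (NOT P2 AND ((P2 IMPLIES P4) IMPLIES (P2 AND P2))) over P1, P2, P3, P4 (16 rows)
Evaluate each row (bits = P1,P2,P3,P4, MSB first):
  row 0 [0000]: (NOT 0 AND ((0 IMPLIES 0) IMPLIES (0 AND 0))) -> 0
  row 1 [0001]: (NOT 0 AND ((0 IMPLIES 1) IMPLIES (0 AND 0))) -> 0
  row 2 [0010]: (NOT 0 AND ((0 IMPLIES 0) IMPLIES (0 AND 0))) -> 0
  row 3 [0011]: (NOT 0 AND ((0 IMPLIES 1) IMPLIES (0 AND 0))) -> 0
  row 4 [0100]: (NOT 1 AND ((1 IMPLIES 0) IMPLIES (1 AND 1))) -> 0
  row 5 [0101]: (NOT 1 AND ((1 IMPLIES 1) IMPLIES (1 AND 1))) -> 0
  row 6 [0110]: (NOT 1 AND ((1 IMPLIES 0) IMPLIES (1 AND 1))) -> 0
  row 7 [0111]: (NOT 1 AND ((1 IMPLIES 1) IMPLIES (1 AND 1))) -> 0
  row 8 [1000]: (NOT 0 AND ((0 IMPLIES 0) IMPLIES (0 AND 0))) -> 0
  row 9 [1001]: (NOT 0 AND ((0 IMPLIES 1) IMPLIES (0 AND 0))) -> 0
  row 10 [1010]: (NOT 0 AND ((0 IMPLIES 0) IMPLIES (0 AND 0))) -> 0
  row 11 [1011]: (NOT 0 AND ((0 IMPLIES 1) IMPLIES (0 AND 0))) -> 0
  row 12 [1100]: (NOT 1 AND ((1 IMPLIES 0) IMPLIES (1 AND 1))) -> 0
  row 13 [1101]: (NOT 1 AND ((1 IMPLIES 1) IMPLIES (1 AND 1))) -> 0
  row 14 [1110]: (NOT 1 AND ((1 IMPLIES 0) IMPLIES (1 AND 1))) -> 0
  row 15 [1111]: (NOT 1 AND ((1 IMPLIES 1) IMPLIES (1 AND 1))) -> 0
Full result column, 4 rows per line (P1,P2 fixed per line; P3,P4 runs 00..11 left to right):
  rows 0-3 [P1,P2=00]: 0000  = hex 0
  rows 4-7 [P1,P2=01]: 0000  = hex 0
  rows 8-11 [P1,P2=10]: 0000  = hex 0
  rows 12-15 [P1,P2=11]: 0000  = hex 0
Output column (row 0 .. row 15) = 0000000000000000
Output column grouped in 4s = 0000 0000 0000 0000 = 0x0000
Convert to decimal digit by digit (value = value*16 + digit):
  0 -> 0
  0*16 + 0 = 0
  0*16 + 0 = 0
  0*16 + 0 = 0
Decimal = 0

0


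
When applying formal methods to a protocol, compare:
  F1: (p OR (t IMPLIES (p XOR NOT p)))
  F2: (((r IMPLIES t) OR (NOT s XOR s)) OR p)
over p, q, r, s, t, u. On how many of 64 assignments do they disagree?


F1 = (p OR (t IMPLIES (p XOR NOT p)))
F2 = (((r IMPLIES t) OR (NOT s XOR s)) OR p)
Evaluate both on each of 64 rows (bits = p,q,r,s,t,u):
  row 0 [000000]: F1=1 F2=1 -> 0
  row 1 [000001]: F1=1 F2=1 -> 0
  row 2 [000010]: F1=1 F2=1 -> 0
  row 3 [000011]: F1=1 F2=1 -> 0
  row 4 [000100]: F1=1 F2=1 -> 0
  (every remaining row is evaluated the same way; all 64 results are listed next)
Full result column, 8 rows per line (p,q,r fixed per line; s,t,u runs 000..111 left to right):
  rows 0-7 [p,q,r=000]: 00000000  (ones: 0)
  rows 8-15 [p,q,r=001]: 00000000  (ones: 0)
  rows 16-23 [p,q,r=010]: 00000000  (ones: 0)
  rows 24-31 [p,q,r=011]: 00000000  (ones: 0)
  rows 32-39 [p,q,r=100]: 00000000  (ones: 0)
  rows 40-47 [p,q,r=101]: 00000000  (ones: 0)
  rows 48-55 [p,q,r=110]: 00000000  (ones: 0)
  rows 56-63 [p,q,r=111]: 00000000  (ones: 0)
Disagreements = 0+0+0+0+0+0+0+0 = 0

0


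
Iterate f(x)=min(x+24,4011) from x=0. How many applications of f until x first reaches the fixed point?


Step 1: x=0, cap=4011, increment=24
Step 2: x grows by 24 each step until capped at 4011; fixed point is x=4011
Step 3: iterations = ceil(4011/24) = 168

168


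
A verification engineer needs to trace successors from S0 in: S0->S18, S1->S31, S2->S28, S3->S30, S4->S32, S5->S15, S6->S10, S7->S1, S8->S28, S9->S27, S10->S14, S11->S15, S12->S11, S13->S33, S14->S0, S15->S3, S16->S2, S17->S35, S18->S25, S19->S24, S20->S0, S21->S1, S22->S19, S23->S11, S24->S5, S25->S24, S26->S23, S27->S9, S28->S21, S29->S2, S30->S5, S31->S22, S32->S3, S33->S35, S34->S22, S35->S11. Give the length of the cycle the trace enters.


Trace from S0 until a state repeats:
  S0 -> S18 -> S25 -> S24 -> S5 -> S15 -> S3 -> S30 -> S5
S5 first seen at step 4, revisited at step 8.
Cycle length = 8 - 4 = 4

4


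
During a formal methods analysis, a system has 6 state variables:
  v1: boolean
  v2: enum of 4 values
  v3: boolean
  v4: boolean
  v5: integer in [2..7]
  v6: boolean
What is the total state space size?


State space = product of domain sizes of all variables.
Domain sizes:
  v1 (boolean): 2
  v2 (enum of 4 values): 4
  v3 (boolean): 2
  v4 (boolean): 2
  v5 (integer in [2..7]): 6
  v6 (boolean): 2
Product = 2 * 4 * 2 * 2 * 6 * 2 = 384

384


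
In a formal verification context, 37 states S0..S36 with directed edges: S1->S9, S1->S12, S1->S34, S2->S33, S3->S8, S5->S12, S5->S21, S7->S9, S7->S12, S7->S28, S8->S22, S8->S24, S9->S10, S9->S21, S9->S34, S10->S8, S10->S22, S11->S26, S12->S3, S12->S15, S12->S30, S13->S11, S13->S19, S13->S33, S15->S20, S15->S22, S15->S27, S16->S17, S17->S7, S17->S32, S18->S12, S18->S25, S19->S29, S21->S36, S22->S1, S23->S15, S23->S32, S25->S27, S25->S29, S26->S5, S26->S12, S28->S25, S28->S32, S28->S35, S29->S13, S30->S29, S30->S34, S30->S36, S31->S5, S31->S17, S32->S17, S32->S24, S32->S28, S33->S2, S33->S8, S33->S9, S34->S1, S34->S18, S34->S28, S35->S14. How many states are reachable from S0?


BFS from S0:
  layer 0: {S0}
Reachable set: {S0}
Count = 1

1


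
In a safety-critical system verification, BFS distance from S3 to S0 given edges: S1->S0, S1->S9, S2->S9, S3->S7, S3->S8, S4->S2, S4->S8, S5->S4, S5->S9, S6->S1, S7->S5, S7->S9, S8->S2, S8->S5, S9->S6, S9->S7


BFS layer-by-layer from S3:
  dist 0: {S3}
  dist 1: {S7, S8}
  dist 2: {S2, S5, S9}
  dist 3: {S4, S6}
  dist 4: {S1}
  dist 5: {S0}
  -> S0 reached at distance 5
Shortest path length = 5

5


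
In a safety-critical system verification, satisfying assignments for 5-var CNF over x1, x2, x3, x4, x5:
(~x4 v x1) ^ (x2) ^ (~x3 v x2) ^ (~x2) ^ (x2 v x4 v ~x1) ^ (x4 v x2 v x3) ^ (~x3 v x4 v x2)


CNF with 7 clauses over 5 vars (32 assignments).
An assignment satisfies CNF iff every clause has >=1 true literal.
Check each row (bits = x1,x2,x3,x4,x5; clause T/F shown):
  row 0 [00000]: clauses=TFTTTFT -> 0
  row 1 [00001]: clauses=TFTTTFT -> 0
  row 2 [00010]: clauses=FFTTTTT -> 0
  row 3 [00011]: clauses=FFTTTTT -> 0
  row 4 [00100]: clauses=TFFTTTF -> 0
  row 5 [00101]: clauses=TFFTTTF -> 0
  row 6 [00110]: clauses=FFFTTTT -> 0
  row 7 [00111]: clauses=FFFTTTT -> 0
  row 8 [01000]: clauses=TTTFTTT -> 0
  row 9 [01001]: clauses=TTTFTTT -> 0
  row 10 [01010]: clauses=FTTFTTT -> 0
  row 11 [01011]: clauses=FTTFTTT -> 0
  row 12 [01100]: clauses=TTTFTTT -> 0
  row 13 [01101]: clauses=TTTFTTT -> 0
  row 14 [01110]: clauses=FTTFTTT -> 0
  row 15 [01111]: clauses=FTTFTTT -> 0
  row 16 [10000]: clauses=TFTTFFT -> 0
  row 17 [10001]: clauses=TFTTFFT -> 0
  row 18 [10010]: clauses=TFTTTTT -> 0
  row 19 [10011]: clauses=TFTTTTT -> 0
  row 20 [10100]: clauses=TFFTFTF -> 0
  row 21 [10101]: clauses=TFFTFTF -> 0
  row 22 [10110]: clauses=TFFTTTT -> 0
  row 23 [10111]: clauses=TFFTTTT -> 0
  row 24 [11000]: clauses=TTTFTTT -> 0
  row 25 [11001]: clauses=TTTFTTT -> 0
  row 26 [11010]: clauses=TTTFTTT -> 0
  row 27 [11011]: clauses=TTTFTTT -> 0
  row 28 [11100]: clauses=TTTFTTT -> 0
  row 29 [11101]: clauses=TTTFTTT -> 0
  row 30 [11110]: clauses=TTTFTTT -> 0
  row 31 [11111]: clauses=TTTFTTT -> 0
Full result column, 8 rows per line (x1,x2 fixed per line; x3,x4,x5 runs 000..111 left to right):
  rows 0-7 [x1,x2=00]: 00000000  (ones: 0)
  rows 8-15 [x1,x2=01]: 00000000  (ones: 0)
  rows 16-23 [x1,x2=10]: 00000000  (ones: 0)
  rows 24-31 [x1,x2=11]: 00000000  (ones: 0)
Satisfying assignments = 0+0+0+0 = 0

0


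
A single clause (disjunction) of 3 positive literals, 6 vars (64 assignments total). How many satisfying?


Step 1: Total=2^6=64
Step 2: Unsat when all 3 false: 2^3=8
Step 3: Sat=64-8=56

56


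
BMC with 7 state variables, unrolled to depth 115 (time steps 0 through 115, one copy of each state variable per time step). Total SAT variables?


BMC unrolls to depth k, creating one copy of each state var for steps 0..k.
Step count = 115 + 1 = 116 (steps 0 through 115)
Vars per step = 7
Total = 7 * 116 = 812

812


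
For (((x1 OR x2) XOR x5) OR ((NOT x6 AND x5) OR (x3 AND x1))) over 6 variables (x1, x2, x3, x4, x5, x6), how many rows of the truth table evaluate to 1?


Formula: (((x1 OR x2) XOR x5) OR ((NOT x6 AND x5) OR (x3 AND x1))) over 6 vars (64 rows)
Evaluate each row (x1, x2, x3, x4, x5, x6 as bits, MSB first):
  row 0 [000000]: (((0 OR 0) XOR 0) OR ((NOT 0 AND 0) OR (0 AND 0))) -> 0
  row 1 [000001]: (((0 OR 0) XOR 0) OR ((NOT 1 AND 0) OR (0 AND 0))) -> 0
  row 2 [000010]: (((0 OR 0) XOR 1) OR ((NOT 0 AND 1) OR (0 AND 0))) -> 1
  row 3 [000011]: (((0 OR 0) XOR 1) OR ((NOT 1 AND 1) OR (0 AND 0))) -> 1
  row 4 [000100]: (((0 OR 0) XOR 0) OR ((NOT 0 AND 0) OR (0 AND 0))) -> 0
  (every remaining row is evaluated the same way; all 64 results are listed next)
Full result column, 8 rows per line (x1,x2,x3 fixed per line; x4,x5,x6 runs 000..111 left to right):
  rows 0-7 [x1,x2,x3=000]: 00110011  (ones: 4)
  rows 8-15 [x1,x2,x3=001]: 00110011  (ones: 4)
  rows 16-23 [x1,x2,x3=010]: 11101110  (ones: 6)
  rows 24-31 [x1,x2,x3=011]: 11101110  (ones: 6)
  rows 32-39 [x1,x2,x3=100]: 11101110  (ones: 6)
  rows 40-47 [x1,x2,x3=101]: 11111111  (ones: 8)
  rows 48-55 [x1,x2,x3=110]: 11101110  (ones: 6)
  rows 56-63 [x1,x2,x3=111]: 11111111  (ones: 8)
Count of 1-rows = 4+4+6+6+6+8+6+8 = 48

48


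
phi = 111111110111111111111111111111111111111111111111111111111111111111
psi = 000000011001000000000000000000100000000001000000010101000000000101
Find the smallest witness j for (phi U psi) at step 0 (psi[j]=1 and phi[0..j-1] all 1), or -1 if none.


(phi U psi) at 0: need smallest j with psi[j]=1 and phi[i]=1 for all i in [0,j).
Scan from step 0:
  step 0: phi=1, psi=0 -> continue
  step 1: phi=1, psi=0 -> continue
  step 2: phi=1, psi=0 -> continue
  step 3: phi=1, psi=0 -> continue
  step 7: psi=1 and phi held for [0,7) -> witness found
Witness step = 7

7


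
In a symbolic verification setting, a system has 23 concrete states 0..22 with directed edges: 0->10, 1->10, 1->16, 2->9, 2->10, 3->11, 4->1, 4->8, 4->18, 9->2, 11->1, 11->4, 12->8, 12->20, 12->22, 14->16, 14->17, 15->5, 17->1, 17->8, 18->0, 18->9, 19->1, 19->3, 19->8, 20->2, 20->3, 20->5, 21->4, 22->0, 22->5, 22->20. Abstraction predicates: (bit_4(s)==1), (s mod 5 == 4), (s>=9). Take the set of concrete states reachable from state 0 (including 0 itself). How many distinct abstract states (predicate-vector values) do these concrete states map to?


BFS from 0:
Concrete reachable: {0, 10}
Abstract via predicates (bit_4(s)==1), (s mod 5 == 4), (s>=9):
  (0,0,0) <- {0}
  (0,0,1) <- {10}
Distinct abstract states = 2

2
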